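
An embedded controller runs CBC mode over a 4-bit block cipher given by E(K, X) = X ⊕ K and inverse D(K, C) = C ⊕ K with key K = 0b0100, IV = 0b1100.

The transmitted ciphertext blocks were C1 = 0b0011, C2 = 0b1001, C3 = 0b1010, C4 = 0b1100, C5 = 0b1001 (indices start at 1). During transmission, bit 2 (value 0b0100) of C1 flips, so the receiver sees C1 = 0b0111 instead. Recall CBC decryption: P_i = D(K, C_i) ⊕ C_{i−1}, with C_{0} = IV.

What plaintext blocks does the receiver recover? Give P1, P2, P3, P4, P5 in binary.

Only C1 changed, to 0b0111. In CBC, a change in C_i garbles P_i and flips the same bit in P_{i+1}. Decrypting the received ciphertext:
P1: D(K, 0b0111) = 0b0011; 0b0011 ⊕ 0b1100 = 0b1111.
P2: D(K, 0b1001) = 0b1101; 0b1101 ⊕ 0b0111 = 0b1010.
P3: D(K, 0b1010) = 0b1110; 0b1110 ⊕ 0b1001 = 0b0111.
P4: D(K, 0b1100) = 0b1000; 0b1000 ⊕ 0b1010 = 0b0010.
P5: D(K, 0b1001) = 0b1101; 0b1101 ⊕ 0b1100 = 0b0001.
Blocks that differ from the original plaintext: P1, P2.

P1 = 0b1111, P2 = 0b1010, P3 = 0b0111, P4 = 0b0010, P5 = 0b0001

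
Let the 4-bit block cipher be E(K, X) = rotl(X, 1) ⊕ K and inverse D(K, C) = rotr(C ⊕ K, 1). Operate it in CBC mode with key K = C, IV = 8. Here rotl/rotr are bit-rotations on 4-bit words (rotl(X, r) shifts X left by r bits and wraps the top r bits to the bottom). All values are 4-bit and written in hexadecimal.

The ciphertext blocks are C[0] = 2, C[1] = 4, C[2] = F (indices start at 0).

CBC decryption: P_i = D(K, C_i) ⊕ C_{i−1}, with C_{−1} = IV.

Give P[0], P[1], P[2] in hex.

P[0] = F, P[1] = 6, P[2] = D

P[0]: D(K, 2) = 7; 7 ⊕ 8 = F.
P[1]: D(K, 4) = 4; 4 ⊕ 2 = 6.
P[2]: D(K, F) = 9; 9 ⊕ 4 = D.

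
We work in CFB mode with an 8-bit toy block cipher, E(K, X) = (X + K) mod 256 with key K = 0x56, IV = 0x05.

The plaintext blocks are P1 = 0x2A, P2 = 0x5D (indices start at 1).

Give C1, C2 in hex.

CFB encryption: C_i = P_i ⊕ E(K, C_{i−1}), with C_{0} = IV.
C1: E(K, 0x05) = 0x5B; 0x2A ⊕ 0x5B = 0x71.
C2: E(K, 0x71) = 0xC7; 0x5D ⊕ 0xC7 = 0x9A.

C1 = 0x71, C2 = 0x9A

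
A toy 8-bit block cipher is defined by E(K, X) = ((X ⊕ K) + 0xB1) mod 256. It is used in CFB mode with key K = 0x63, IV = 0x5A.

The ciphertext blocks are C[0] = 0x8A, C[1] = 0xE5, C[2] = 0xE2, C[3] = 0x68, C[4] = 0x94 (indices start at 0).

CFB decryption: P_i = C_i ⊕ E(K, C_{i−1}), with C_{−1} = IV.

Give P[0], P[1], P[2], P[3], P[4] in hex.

P[0] = 0x60, P[1] = 0x7F, P[2] = 0xD5, P[3] = 0x5A, P[4] = 0x28

P[0]: E(K, 0x5A) = 0xEA; 0x8A ⊕ 0xEA = 0x60.
P[1]: E(K, 0x8A) = 0x9A; 0xE5 ⊕ 0x9A = 0x7F.
P[2]: E(K, 0xE5) = 0x37; 0xE2 ⊕ 0x37 = 0xD5.
P[3]: E(K, 0xE2) = 0x32; 0x68 ⊕ 0x32 = 0x5A.
P[4]: E(K, 0x68) = 0xBC; 0x94 ⊕ 0xBC = 0x28.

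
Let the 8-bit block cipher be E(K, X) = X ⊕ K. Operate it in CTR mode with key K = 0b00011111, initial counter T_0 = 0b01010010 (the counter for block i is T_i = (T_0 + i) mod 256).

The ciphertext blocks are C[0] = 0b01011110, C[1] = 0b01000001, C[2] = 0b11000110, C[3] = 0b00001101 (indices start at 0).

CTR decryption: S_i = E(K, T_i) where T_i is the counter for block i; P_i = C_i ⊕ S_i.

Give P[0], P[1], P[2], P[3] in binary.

P[0] = 0b00010011, P[1] = 0b00001101, P[2] = 0b10001101, P[3] = 0b01000111

P[0]: T = 0b01010010, S = E(K, T) = 0b01001101; 0b01011110 ⊕ 0b01001101 = 0b00010011.
P[1]: T = 0b01010011, S = E(K, T) = 0b01001100; 0b01000001 ⊕ 0b01001100 = 0b00001101.
P[2]: T = 0b01010100, S = E(K, T) = 0b01001011; 0b11000110 ⊕ 0b01001011 = 0b10001101.
P[3]: T = 0b01010101, S = E(K, T) = 0b01001010; 0b00001101 ⊕ 0b01001010 = 0b01000111.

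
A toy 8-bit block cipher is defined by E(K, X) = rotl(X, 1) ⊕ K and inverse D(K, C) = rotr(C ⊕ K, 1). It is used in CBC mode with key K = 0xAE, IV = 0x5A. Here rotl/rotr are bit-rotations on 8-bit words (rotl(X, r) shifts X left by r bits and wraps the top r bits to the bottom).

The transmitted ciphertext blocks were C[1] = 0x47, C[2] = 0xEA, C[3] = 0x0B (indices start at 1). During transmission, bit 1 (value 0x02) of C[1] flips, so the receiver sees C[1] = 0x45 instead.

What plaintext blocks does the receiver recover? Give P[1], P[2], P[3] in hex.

P[1] = 0xAF, P[2] = 0x67, P[3] = 0x38

CBC decryption: P_i = D(K, C_i) ⊕ C_{i−1}, with C_{0} = IV.
Only C[1] changed, to 0x45. In CBC, a change in C_i garbles P_i and flips the same bit in P_{i+1}. Decrypting the received ciphertext:
P[1]: D(K, 0x45) = 0xF5; 0xF5 ⊕ 0x5A = 0xAF.
P[2]: D(K, 0xEA) = 0x22; 0x22 ⊕ 0x45 = 0x67.
P[3]: D(K, 0x0B) = 0xD2; 0xD2 ⊕ 0xEA = 0x38.
Blocks that differ from the original plaintext: P[1], P[2].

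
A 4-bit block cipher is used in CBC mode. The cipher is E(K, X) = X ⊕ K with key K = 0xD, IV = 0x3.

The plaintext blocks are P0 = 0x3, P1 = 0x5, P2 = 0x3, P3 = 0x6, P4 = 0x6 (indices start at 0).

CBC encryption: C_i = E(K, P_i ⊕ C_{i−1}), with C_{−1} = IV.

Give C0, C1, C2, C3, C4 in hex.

C0: P0 ⊕ 0x3 = 0x0; E(K, 0x0) = 0xD.
C1: P1 ⊕ 0xD = 0x8; E(K, 0x8) = 0x5.
C2: P2 ⊕ 0x5 = 0x6; E(K, 0x6) = 0xB.
C3: P3 ⊕ 0xB = 0xD; E(K, 0xD) = 0x0.
C4: P4 ⊕ 0x0 = 0x6; E(K, 0x6) = 0xB.

C0 = 0xD, C1 = 0x5, C2 = 0xB, C3 = 0x0, C4 = 0xB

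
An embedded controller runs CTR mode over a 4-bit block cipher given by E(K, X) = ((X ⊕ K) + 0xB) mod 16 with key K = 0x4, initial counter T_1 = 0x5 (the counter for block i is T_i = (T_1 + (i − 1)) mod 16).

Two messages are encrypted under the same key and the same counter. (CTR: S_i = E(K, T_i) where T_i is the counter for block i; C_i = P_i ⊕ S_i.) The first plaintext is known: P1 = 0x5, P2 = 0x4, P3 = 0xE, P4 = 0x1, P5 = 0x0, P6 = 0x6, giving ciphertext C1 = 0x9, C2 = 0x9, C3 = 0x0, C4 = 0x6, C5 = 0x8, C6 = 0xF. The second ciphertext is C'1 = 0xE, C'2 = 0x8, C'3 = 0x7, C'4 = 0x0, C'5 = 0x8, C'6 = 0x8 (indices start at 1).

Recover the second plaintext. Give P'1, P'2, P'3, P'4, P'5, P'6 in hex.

P'1 = 0x2, P'2 = 0x5, P'3 = 0x9, P'4 = 0x7, P'5 = 0x0, P'6 = 0x1

In CTR with a reused counter, both messages share the same keystream S_i, so C_i ⊕ C'_i = P_i ⊕ P'_i and thus P'_i = P_i ⊕ C_i ⊕ C'_i.
P'1: 0x5 ⊕ 0x9 ⊕ 0xE = 0x2.
P'2: 0x4 ⊕ 0x9 ⊕ 0x8 = 0x5.
P'3: 0xE ⊕ 0x0 ⊕ 0x7 = 0x9.
P'4: 0x1 ⊕ 0x6 ⊕ 0x0 = 0x7.
P'5: 0x0 ⊕ 0x8 ⊕ 0x8 = 0x0.
P'6: 0x6 ⊕ 0xF ⊕ 0x8 = 0x1.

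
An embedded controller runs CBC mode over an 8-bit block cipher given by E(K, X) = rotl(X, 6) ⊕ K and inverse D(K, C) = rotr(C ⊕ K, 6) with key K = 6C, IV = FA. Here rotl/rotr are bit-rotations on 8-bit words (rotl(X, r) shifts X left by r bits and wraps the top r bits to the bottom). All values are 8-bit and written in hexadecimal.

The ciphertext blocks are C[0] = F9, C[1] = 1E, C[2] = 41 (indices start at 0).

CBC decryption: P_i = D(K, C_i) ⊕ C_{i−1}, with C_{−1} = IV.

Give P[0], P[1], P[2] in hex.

P[0]: D(K, F9) = 56; 56 ⊕ FA = AC.
P[1]: D(K, 1E) = C9; C9 ⊕ F9 = 30.
P[2]: D(K, 41) = B4; B4 ⊕ 1E = AA.

P[0] = AC, P[1] = 30, P[2] = AA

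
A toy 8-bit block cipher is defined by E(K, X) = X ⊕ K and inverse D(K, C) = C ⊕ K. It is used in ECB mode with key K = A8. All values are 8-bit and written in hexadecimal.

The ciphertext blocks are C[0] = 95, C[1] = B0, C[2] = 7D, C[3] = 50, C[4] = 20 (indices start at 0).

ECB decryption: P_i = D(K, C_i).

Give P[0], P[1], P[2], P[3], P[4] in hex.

P[0]: D(K, 95) = 3D.
P[1]: D(K, B0) = 18.
P[2]: D(K, 7D) = D5.
P[3]: D(K, 50) = F8.
P[4]: D(K, 20) = 88.

P[0] = 3D, P[1] = 18, P[2] = D5, P[3] = F8, P[4] = 88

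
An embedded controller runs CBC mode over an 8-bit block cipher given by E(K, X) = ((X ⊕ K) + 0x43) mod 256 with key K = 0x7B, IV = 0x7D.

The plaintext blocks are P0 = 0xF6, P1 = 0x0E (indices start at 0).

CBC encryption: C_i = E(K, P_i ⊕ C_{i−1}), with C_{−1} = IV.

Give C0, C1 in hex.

C0 = 0x33, C1 = 0x89

C0: P0 ⊕ 0x7D = 0x8B; E(K, 0x8B) = 0x33.
C1: P1 ⊕ 0x33 = 0x3D; E(K, 0x3D) = 0x89.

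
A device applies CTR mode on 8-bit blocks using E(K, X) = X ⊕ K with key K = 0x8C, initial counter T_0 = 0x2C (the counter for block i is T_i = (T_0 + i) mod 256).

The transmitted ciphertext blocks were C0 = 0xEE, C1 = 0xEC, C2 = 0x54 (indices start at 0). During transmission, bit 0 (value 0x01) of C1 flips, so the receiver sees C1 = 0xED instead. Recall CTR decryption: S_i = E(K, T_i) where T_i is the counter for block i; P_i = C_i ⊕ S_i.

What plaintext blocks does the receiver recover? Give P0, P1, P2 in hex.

Only C1 changed, to 0xED. In CTR, a change in C_i flips the same bit in P_i only; the keystream is unaffected. Decrypting the received ciphertext:
P0: T = 0x2C, S = E(K, T) = 0xA0; 0xEE ⊕ 0xA0 = 0x4E.
P1: T = 0x2D, S = E(K, T) = 0xA1; 0xED ⊕ 0xA1 = 0x4C.
P2: T = 0x2E, S = E(K, T) = 0xA2; 0x54 ⊕ 0xA2 = 0xF6.
Blocks that differ from the original plaintext: P1.

P0 = 0x4E, P1 = 0x4C, P2 = 0xF6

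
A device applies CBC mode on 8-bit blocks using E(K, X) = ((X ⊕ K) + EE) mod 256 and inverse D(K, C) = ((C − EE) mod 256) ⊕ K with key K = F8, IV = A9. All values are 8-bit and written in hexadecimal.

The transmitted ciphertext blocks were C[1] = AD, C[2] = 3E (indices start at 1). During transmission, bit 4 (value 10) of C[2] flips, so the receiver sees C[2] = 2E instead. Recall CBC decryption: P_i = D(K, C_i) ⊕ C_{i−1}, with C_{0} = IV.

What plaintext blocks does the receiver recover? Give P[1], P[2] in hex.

P[1] = EE, P[2] = 15

Only C[2] changed, to 2E. In CBC, a change in C_i garbles P_i and flips the same bit in P_{i+1}. Decrypting the received ciphertext:
P[1]: D(K, AD) = 47; 47 ⊕ A9 = EE.
P[2]: D(K, 2E) = B8; B8 ⊕ AD = 15.
Blocks that differ from the original plaintext: P[2].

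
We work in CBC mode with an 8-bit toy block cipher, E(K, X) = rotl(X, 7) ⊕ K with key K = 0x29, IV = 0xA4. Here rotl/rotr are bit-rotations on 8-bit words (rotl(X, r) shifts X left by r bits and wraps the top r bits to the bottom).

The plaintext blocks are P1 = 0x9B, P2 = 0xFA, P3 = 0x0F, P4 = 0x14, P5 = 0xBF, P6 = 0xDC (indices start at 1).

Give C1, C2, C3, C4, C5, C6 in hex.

C1 = 0xB6, C2 = 0x0F, C3 = 0x29, C4 = 0xB7, C5 = 0x2D, C6 = 0xD1

CBC encryption: C_i = E(K, P_i ⊕ C_{i−1}), with C_{0} = IV.
C1: P1 ⊕ 0xA4 = 0x3F; E(K, 0x3F) = 0xB6.
C2: P2 ⊕ 0xB6 = 0x4C; E(K, 0x4C) = 0x0F.
C3: P3 ⊕ 0x0F = 0x00; E(K, 0x00) = 0x29.
C4: P4 ⊕ 0x29 = 0x3D; E(K, 0x3D) = 0xB7.
C5: P5 ⊕ 0xB7 = 0x08; E(K, 0x08) = 0x2D.
C6: P6 ⊕ 0x2D = 0xF1; E(K, 0xF1) = 0xD1.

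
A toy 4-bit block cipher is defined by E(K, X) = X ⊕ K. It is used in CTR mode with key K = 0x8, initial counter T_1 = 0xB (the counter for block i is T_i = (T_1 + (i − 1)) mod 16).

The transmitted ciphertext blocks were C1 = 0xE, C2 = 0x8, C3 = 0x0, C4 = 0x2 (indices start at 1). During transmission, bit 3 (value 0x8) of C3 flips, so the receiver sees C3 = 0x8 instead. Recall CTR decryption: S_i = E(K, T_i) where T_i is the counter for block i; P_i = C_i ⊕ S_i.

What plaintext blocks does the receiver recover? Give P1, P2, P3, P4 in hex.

Only C3 changed, to 0x8. In CTR, a change in C_i flips the same bit in P_i only; the keystream is unaffected. Decrypting the received ciphertext:
P1: T = 0xB, S = E(K, T) = 0x3; 0xE ⊕ 0x3 = 0xD.
P2: T = 0xC, S = E(K, T) = 0x4; 0x8 ⊕ 0x4 = 0xC.
P3: T = 0xD, S = E(K, T) = 0x5; 0x8 ⊕ 0x5 = 0xD.
P4: T = 0xE, S = E(K, T) = 0x6; 0x2 ⊕ 0x6 = 0x4.
Blocks that differ from the original plaintext: P3.

P1 = 0xD, P2 = 0xC, P3 = 0xD, P4 = 0x4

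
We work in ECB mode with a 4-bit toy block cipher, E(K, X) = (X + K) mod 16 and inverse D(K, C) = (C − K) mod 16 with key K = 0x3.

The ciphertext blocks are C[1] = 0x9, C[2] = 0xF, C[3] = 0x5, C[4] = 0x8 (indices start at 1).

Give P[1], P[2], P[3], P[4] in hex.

P[1] = 0x6, P[2] = 0xC, P[3] = 0x2, P[4] = 0x5

ECB decryption: P_i = D(K, C_i).
P[1]: D(K, 0x9) = 0x6.
P[2]: D(K, 0xF) = 0xC.
P[3]: D(K, 0x5) = 0x2.
P[4]: D(K, 0x8) = 0x5.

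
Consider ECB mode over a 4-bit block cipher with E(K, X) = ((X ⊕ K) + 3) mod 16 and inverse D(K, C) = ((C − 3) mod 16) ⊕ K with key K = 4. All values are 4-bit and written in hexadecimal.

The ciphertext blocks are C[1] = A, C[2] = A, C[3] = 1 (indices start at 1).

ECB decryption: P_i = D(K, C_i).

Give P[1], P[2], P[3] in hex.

P[1]: D(K, A) = 3.
P[2]: D(K, A) = 3.
P[3]: D(K, 1) = A.

P[1] = 3, P[2] = 3, P[3] = A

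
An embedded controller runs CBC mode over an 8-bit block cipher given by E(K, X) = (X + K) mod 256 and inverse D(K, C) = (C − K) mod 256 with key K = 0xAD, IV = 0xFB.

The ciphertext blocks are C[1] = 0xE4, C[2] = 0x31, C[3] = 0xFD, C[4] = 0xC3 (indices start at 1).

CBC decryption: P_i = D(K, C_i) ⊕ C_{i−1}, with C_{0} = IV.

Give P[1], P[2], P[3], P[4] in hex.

P[1]: D(K, 0xE4) = 0x37; 0x37 ⊕ 0xFB = 0xCC.
P[2]: D(K, 0x31) = 0x84; 0x84 ⊕ 0xE4 = 0x60.
P[3]: D(K, 0xFD) = 0x50; 0x50 ⊕ 0x31 = 0x61.
P[4]: D(K, 0xC3) = 0x16; 0x16 ⊕ 0xFD = 0xEB.

P[1] = 0xCC, P[2] = 0x60, P[3] = 0x61, P[4] = 0xEB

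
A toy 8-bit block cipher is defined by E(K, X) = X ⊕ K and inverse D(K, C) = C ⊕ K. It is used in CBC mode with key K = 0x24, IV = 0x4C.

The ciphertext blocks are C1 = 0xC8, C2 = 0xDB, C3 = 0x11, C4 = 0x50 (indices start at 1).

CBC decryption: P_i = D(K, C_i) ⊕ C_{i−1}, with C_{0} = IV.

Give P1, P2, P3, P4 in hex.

P1: D(K, 0xC8) = 0xEC; 0xEC ⊕ 0x4C = 0xA0.
P2: D(K, 0xDB) = 0xFF; 0xFF ⊕ 0xC8 = 0x37.
P3: D(K, 0x11) = 0x35; 0x35 ⊕ 0xDB = 0xEE.
P4: D(K, 0x50) = 0x74; 0x74 ⊕ 0x11 = 0x65.

P1 = 0xA0, P2 = 0x37, P3 = 0xEE, P4 = 0x65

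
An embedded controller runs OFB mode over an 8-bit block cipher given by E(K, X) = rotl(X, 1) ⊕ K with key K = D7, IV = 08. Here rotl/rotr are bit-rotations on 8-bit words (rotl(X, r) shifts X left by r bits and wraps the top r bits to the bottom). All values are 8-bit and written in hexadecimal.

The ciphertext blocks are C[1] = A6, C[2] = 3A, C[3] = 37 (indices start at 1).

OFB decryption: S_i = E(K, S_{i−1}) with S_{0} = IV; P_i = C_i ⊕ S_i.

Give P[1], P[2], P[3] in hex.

P[1]: S = E(K, 08) = C7; A6 ⊕ C7 = 61.
P[2]: S = E(K, C7) = 58; 3A ⊕ 58 = 62.
P[3]: S = E(K, 58) = 67; 37 ⊕ 67 = 50.

P[1] = 61, P[2] = 62, P[3] = 50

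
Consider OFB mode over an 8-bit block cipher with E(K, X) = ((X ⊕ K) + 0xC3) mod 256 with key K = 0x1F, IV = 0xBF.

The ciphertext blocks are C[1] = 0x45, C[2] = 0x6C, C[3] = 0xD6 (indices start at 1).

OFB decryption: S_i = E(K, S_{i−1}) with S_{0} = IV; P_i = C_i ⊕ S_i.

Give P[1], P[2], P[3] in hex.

P[1]: S = E(K, 0xBF) = 0x63; 0x45 ⊕ 0x63 = 0x26.
P[2]: S = E(K, 0x63) = 0x3F; 0x6C ⊕ 0x3F = 0x53.
P[3]: S = E(K, 0x3F) = 0xE3; 0xD6 ⊕ 0xE3 = 0x35.

P[1] = 0x26, P[2] = 0x53, P[3] = 0x35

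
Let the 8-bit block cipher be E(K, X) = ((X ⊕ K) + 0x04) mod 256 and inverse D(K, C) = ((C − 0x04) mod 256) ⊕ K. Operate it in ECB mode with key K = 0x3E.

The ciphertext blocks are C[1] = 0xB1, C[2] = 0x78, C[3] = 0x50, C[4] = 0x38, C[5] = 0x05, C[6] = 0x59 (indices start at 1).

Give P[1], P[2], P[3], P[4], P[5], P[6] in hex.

P[1] = 0x93, P[2] = 0x4A, P[3] = 0x72, P[4] = 0x0A, P[5] = 0x3F, P[6] = 0x6B

ECB decryption: P_i = D(K, C_i).
P[1]: D(K, 0xB1) = 0x93.
P[2]: D(K, 0x78) = 0x4A.
P[3]: D(K, 0x50) = 0x72.
P[4]: D(K, 0x38) = 0x0A.
P[5]: D(K, 0x05) = 0x3F.
P[6]: D(K, 0x59) = 0x6B.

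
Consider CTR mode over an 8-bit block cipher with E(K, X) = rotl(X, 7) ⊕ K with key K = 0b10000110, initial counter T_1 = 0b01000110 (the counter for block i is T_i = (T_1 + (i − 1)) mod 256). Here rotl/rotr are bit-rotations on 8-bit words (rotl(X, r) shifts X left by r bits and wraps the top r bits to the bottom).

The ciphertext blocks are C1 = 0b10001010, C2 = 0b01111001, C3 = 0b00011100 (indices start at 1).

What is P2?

P2 = 0b01011100

CTR decryption: S_i = E(K, T_i) where T_i is the counter for block i; P_i = C_i ⊕ S_i.
P2: T = 0b01000111, S = E(K, T) = 0b00100101; 0b01111001 ⊕ 0b00100101 = 0b01011100.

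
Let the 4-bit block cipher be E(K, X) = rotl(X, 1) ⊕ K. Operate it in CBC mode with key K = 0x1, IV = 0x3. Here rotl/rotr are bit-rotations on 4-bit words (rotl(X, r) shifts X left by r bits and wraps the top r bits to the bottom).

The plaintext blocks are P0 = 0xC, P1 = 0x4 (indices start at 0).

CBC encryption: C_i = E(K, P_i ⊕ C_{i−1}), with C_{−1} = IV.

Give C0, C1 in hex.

C0: P0 ⊕ 0x3 = 0xF; E(K, 0xF) = 0xE.
C1: P1 ⊕ 0xE = 0xA; E(K, 0xA) = 0x4.

C0 = 0xE, C1 = 0x4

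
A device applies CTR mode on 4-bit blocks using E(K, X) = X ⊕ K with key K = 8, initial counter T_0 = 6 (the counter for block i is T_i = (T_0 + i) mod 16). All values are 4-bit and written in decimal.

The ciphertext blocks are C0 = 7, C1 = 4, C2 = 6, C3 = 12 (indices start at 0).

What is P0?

P0 = 9

CTR decryption: S_i = E(K, T_i) where T_i is the counter for block i; P_i = C_i ⊕ S_i.
P0: T = 6, S = E(K, T) = 14; 7 ⊕ 14 = 9.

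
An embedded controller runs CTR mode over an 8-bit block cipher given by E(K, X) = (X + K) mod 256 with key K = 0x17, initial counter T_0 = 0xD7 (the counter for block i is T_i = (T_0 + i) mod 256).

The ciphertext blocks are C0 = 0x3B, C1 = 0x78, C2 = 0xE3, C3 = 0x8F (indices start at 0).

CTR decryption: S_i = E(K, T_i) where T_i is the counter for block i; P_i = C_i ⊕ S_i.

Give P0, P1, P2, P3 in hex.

P0 = 0xD5, P1 = 0x97, P2 = 0x13, P3 = 0x7E

P0: T = 0xD7, S = E(K, T) = 0xEE; 0x3B ⊕ 0xEE = 0xD5.
P1: T = 0xD8, S = E(K, T) = 0xEF; 0x78 ⊕ 0xEF = 0x97.
P2: T = 0xD9, S = E(K, T) = 0xF0; 0xE3 ⊕ 0xF0 = 0x13.
P3: T = 0xDA, S = E(K, T) = 0xF1; 0x8F ⊕ 0xF1 = 0x7E.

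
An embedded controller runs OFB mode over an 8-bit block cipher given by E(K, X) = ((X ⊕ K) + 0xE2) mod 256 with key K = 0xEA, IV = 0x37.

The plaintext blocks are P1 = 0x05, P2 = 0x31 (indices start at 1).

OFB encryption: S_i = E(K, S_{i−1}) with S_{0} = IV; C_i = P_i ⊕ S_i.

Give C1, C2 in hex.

C1: S = E(K, 0x37) = 0xBF; 0x05 ⊕ 0xBF = 0xBA.
C2: S = E(K, 0xBF) = 0x37; 0x31 ⊕ 0x37 = 0x06.

C1 = 0xBA, C2 = 0x06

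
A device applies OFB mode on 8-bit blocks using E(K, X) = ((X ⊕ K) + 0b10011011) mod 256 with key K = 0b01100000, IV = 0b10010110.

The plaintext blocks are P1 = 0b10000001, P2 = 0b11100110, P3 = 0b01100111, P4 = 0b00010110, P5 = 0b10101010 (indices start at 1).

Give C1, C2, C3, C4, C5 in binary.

OFB encryption: S_i = E(K, S_{i−1}) with S_{0} = IV; C_i = P_i ⊕ S_i.
C1: S = E(K, 0b10010110) = 0b10010001; 0b10000001 ⊕ 0b10010001 = 0b00010000.
C2: S = E(K, 0b10010001) = 0b10001100; 0b11100110 ⊕ 0b10001100 = 0b01101010.
C3: S = E(K, 0b10001100) = 0b10000111; 0b01100111 ⊕ 0b10000111 = 0b11100000.
C4: S = E(K, 0b10000111) = 0b10000010; 0b00010110 ⊕ 0b10000010 = 0b10010100.
C5: S = E(K, 0b10000010) = 0b01111101; 0b10101010 ⊕ 0b01111101 = 0b11010111.

C1 = 0b00010000, C2 = 0b01101010, C3 = 0b11100000, C4 = 0b10010100, C5 = 0b11010111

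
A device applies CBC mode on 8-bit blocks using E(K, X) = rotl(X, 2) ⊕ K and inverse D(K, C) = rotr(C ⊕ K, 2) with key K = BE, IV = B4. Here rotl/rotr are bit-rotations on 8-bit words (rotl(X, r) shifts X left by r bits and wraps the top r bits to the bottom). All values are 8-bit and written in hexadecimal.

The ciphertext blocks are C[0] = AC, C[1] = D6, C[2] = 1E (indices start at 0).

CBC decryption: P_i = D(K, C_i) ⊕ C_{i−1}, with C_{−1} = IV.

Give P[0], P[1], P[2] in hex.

P[0] = 30, P[1] = B6, P[2] = FE

P[0]: D(K, AC) = 84; 84 ⊕ B4 = 30.
P[1]: D(K, D6) = 1A; 1A ⊕ AC = B6.
P[2]: D(K, 1E) = 28; 28 ⊕ D6 = FE.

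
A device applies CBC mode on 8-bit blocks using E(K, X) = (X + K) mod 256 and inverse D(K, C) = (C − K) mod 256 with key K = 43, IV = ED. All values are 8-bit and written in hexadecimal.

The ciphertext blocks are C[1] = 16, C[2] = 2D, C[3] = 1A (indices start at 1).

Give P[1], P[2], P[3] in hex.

CBC decryption: P_i = D(K, C_i) ⊕ C_{i−1}, with C_{0} = IV.
P[1]: D(K, 16) = D3; D3 ⊕ ED = 3E.
P[2]: D(K, 2D) = EA; EA ⊕ 16 = FC.
P[3]: D(K, 1A) = D7; D7 ⊕ 2D = FA.

P[1] = 3E, P[2] = FC, P[3] = FA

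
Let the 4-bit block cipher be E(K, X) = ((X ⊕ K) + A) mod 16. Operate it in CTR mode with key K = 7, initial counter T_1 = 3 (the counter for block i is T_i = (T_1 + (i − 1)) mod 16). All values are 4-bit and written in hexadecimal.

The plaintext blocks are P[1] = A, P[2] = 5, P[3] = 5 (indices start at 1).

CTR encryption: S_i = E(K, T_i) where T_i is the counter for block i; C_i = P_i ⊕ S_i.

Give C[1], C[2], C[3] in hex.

C[1] = 4, C[2] = 8, C[3] = 9

C[1]: T = 3, S = E(K, T) = E; A ⊕ E = 4.
C[2]: T = 4, S = E(K, T) = D; 5 ⊕ D = 8.
C[3]: T = 5, S = E(K, T) = C; 5 ⊕ C = 9.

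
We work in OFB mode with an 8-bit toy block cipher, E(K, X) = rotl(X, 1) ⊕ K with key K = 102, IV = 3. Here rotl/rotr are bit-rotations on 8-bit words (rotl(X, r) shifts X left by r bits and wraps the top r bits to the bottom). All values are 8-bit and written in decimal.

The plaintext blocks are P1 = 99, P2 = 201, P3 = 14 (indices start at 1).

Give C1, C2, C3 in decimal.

C1 = 3, C2 = 111, C3 = 37

OFB encryption: S_i = E(K, S_{i−1}) with S_{0} = IV; C_i = P_i ⊕ S_i.
C1: S = E(K, 3) = 96; 99 ⊕ 96 = 3.
C2: S = E(K, 96) = 166; 201 ⊕ 166 = 111.
C3: S = E(K, 166) = 43; 14 ⊕ 43 = 37.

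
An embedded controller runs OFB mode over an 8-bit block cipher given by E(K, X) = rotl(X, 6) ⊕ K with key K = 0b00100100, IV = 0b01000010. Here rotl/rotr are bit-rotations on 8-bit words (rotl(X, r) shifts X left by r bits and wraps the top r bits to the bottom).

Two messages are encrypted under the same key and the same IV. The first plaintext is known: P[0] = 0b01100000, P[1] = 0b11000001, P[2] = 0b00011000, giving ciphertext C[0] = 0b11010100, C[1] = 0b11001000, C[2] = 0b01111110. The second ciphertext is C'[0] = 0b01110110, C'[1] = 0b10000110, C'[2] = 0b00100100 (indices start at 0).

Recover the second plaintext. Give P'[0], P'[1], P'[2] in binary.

P'[0] = 0b11000010, P'[1] = 0b10001111, P'[2] = 0b01000010

In OFB with a reused IV, both messages share the same keystream S_i, so C_i ⊕ C'_i = P_i ⊕ P'_i and thus P'_i = P_i ⊕ C_i ⊕ C'_i.
P'[0]: 0b01100000 ⊕ 0b11010100 ⊕ 0b01110110 = 0b11000010.
P'[1]: 0b11000001 ⊕ 0b11001000 ⊕ 0b10000110 = 0b10001111.
P'[2]: 0b00011000 ⊕ 0b01111110 ⊕ 0b00100100 = 0b01000010.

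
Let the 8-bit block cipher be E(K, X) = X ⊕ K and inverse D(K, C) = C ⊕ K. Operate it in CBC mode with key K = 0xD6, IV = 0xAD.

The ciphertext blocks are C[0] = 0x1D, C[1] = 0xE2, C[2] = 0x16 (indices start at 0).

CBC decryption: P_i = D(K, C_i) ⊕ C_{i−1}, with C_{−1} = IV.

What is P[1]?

P[1] = 0x29

P[1]: D(K, 0xE2) = 0x34; 0x34 ⊕ 0x1D = 0x29.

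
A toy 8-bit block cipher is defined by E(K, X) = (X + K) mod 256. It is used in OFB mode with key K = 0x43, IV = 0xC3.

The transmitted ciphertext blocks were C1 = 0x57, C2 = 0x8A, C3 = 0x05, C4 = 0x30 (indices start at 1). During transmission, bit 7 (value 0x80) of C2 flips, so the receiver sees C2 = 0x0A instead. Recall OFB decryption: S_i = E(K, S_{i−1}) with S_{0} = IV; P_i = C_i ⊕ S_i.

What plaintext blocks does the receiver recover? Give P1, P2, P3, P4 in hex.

P1 = 0x51, P2 = 0x43, P3 = 0x89, P4 = 0xFF

Only C2 changed, to 0x0A. In OFB, a change in C_i flips the same bit in P_i only; the keystream is unaffected. Decrypting the received ciphertext:
P1: S = E(K, 0xC3) = 0x06; 0x57 ⊕ 0x06 = 0x51.
P2: S = E(K, 0x06) = 0x49; 0x0A ⊕ 0x49 = 0x43.
P3: S = E(K, 0x49) = 0x8C; 0x05 ⊕ 0x8C = 0x89.
P4: S = E(K, 0x8C) = 0xCF; 0x30 ⊕ 0xCF = 0xFF.
Blocks that differ from the original plaintext: P2.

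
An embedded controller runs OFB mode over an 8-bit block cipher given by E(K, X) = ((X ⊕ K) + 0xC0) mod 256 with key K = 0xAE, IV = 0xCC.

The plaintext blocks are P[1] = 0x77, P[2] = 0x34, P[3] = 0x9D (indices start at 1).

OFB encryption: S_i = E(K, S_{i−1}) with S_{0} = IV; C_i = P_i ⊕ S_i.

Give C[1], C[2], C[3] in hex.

C[1]: S = E(K, 0xCC) = 0x22; 0x77 ⊕ 0x22 = 0x55.
C[2]: S = E(K, 0x22) = 0x4C; 0x34 ⊕ 0x4C = 0x78.
C[3]: S = E(K, 0x4C) = 0xA2; 0x9D ⊕ 0xA2 = 0x3F.

C[1] = 0x55, C[2] = 0x78, C[3] = 0x3F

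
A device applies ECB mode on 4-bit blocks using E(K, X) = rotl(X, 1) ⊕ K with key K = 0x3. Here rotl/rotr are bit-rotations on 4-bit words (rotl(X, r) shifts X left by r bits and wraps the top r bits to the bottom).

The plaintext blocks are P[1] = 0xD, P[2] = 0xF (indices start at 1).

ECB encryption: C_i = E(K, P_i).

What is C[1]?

C[1]: E(K, 0xD) = 0x8.

C[1] = 0x8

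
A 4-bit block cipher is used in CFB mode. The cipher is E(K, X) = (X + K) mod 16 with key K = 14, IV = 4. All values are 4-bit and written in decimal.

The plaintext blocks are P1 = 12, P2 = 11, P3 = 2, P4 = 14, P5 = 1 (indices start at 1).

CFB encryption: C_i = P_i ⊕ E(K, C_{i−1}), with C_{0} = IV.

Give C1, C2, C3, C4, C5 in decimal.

C1 = 14, C2 = 7, C3 = 7, C4 = 11, C5 = 8

C1: E(K, 4) = 2; 12 ⊕ 2 = 14.
C2: E(K, 14) = 12; 11 ⊕ 12 = 7.
C3: E(K, 7) = 5; 2 ⊕ 5 = 7.
C4: E(K, 7) = 5; 14 ⊕ 5 = 11.
C5: E(K, 11) = 9; 1 ⊕ 9 = 8.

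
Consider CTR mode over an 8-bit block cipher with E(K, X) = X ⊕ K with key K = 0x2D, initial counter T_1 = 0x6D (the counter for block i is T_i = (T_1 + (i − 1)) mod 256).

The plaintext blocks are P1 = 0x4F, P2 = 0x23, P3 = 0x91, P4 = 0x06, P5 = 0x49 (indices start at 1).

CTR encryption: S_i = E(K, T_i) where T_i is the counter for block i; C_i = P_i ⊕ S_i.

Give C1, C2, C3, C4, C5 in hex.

C1 = 0x0F, C2 = 0x60, C3 = 0xD3, C4 = 0x5B, C5 = 0x15

C1: T = 0x6D, S = E(K, T) = 0x40; 0x4F ⊕ 0x40 = 0x0F.
C2: T = 0x6E, S = E(K, T) = 0x43; 0x23 ⊕ 0x43 = 0x60.
C3: T = 0x6F, S = E(K, T) = 0x42; 0x91 ⊕ 0x42 = 0xD3.
C4: T = 0x70, S = E(K, T) = 0x5D; 0x06 ⊕ 0x5D = 0x5B.
C5: T = 0x71, S = E(K, T) = 0x5C; 0x49 ⊕ 0x5C = 0x15.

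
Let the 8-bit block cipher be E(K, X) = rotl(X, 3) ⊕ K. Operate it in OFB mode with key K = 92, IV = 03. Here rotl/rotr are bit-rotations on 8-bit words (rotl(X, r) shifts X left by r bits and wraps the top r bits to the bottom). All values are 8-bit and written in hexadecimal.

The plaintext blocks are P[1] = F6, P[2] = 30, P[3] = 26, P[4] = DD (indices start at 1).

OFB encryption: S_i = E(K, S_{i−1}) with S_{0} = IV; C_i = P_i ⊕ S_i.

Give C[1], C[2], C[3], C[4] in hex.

C[1]: S = E(K, 03) = 8A; F6 ⊕ 8A = 7C.
C[2]: S = E(K, 8A) = C6; 30 ⊕ C6 = F6.
C[3]: S = E(K, C6) = A4; 26 ⊕ A4 = 82.
C[4]: S = E(K, A4) = B7; DD ⊕ B7 = 6A.

C[1] = 7C, C[2] = F6, C[3] = 82, C[4] = 6A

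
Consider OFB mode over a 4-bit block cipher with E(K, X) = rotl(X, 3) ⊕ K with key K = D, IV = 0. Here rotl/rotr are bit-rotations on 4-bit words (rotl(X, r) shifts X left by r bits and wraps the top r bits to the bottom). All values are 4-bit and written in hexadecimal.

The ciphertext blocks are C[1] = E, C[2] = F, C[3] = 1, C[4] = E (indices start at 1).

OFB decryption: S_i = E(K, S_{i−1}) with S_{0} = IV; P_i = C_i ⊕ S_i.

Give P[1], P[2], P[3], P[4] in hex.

P[1] = 3, P[2] = C, P[3] = 5, P[4] = 1

P[1]: S = E(K, 0) = D; E ⊕ D = 3.
P[2]: S = E(K, D) = 3; F ⊕ 3 = C.
P[3]: S = E(K, 3) = 4; 1 ⊕ 4 = 5.
P[4]: S = E(K, 4) = F; E ⊕ F = 1.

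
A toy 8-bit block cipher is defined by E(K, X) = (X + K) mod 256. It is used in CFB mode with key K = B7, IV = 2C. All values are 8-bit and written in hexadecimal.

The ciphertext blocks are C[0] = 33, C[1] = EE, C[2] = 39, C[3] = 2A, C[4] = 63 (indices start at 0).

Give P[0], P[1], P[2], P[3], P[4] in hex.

P[0] = D0, P[1] = 04, P[2] = 9C, P[3] = DA, P[4] = 82

CFB decryption: P_i = C_i ⊕ E(K, C_{i−1}), with C_{−1} = IV.
P[0]: E(K, 2C) = E3; 33 ⊕ E3 = D0.
P[1]: E(K, 33) = EA; EE ⊕ EA = 04.
P[2]: E(K, EE) = A5; 39 ⊕ A5 = 9C.
P[3]: E(K, 39) = F0; 2A ⊕ F0 = DA.
P[4]: E(K, 2A) = E1; 63 ⊕ E1 = 82.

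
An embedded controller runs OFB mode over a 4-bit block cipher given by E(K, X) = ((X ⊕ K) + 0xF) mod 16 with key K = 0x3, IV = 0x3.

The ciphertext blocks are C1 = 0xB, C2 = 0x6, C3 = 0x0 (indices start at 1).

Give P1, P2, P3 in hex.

OFB decryption: S_i = E(K, S_{i−1}) with S_{0} = IV; P_i = C_i ⊕ S_i.
P1: S = E(K, 0x3) = 0xF; 0xB ⊕ 0xF = 0x4.
P2: S = E(K, 0xF) = 0xB; 0x6 ⊕ 0xB = 0xD.
P3: S = E(K, 0xB) = 0x7; 0x0 ⊕ 0x7 = 0x7.

P1 = 0x4, P2 = 0xD, P3 = 0x7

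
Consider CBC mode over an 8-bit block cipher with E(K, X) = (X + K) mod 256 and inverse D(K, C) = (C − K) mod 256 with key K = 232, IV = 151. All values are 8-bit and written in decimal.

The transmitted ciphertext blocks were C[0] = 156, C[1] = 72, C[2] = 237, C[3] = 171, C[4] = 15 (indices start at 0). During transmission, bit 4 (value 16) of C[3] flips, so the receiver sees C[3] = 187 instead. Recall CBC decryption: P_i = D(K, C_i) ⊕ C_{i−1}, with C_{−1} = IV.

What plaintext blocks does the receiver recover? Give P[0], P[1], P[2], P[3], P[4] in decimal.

P[0] = 35, P[1] = 252, P[2] = 77, P[3] = 62, P[4] = 156

Only C[3] changed, to 187. In CBC, a change in C_i garbles P_i and flips the same bit in P_{i+1}. Decrypting the received ciphertext:
P[0]: D(K, 156) = 180; 180 ⊕ 151 = 35.
P[1]: D(K, 72) = 96; 96 ⊕ 156 = 252.
P[2]: D(K, 237) = 5; 5 ⊕ 72 = 77.
P[3]: D(K, 187) = 211; 211 ⊕ 237 = 62.
P[4]: D(K, 15) = 39; 39 ⊕ 187 = 156.
Blocks that differ from the original plaintext: P[3], P[4].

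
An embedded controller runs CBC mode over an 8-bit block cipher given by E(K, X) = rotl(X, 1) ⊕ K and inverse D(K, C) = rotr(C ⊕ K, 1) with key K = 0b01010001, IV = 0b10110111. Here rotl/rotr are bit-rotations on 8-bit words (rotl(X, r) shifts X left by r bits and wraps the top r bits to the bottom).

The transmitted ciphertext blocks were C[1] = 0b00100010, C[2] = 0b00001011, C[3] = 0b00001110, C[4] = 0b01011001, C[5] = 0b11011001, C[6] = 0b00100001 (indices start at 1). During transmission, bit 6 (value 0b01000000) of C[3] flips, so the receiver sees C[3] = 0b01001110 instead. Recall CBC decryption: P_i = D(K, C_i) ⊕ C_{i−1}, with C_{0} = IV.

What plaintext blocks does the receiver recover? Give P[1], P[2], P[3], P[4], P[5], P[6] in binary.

Only C[3] changed, to 0b01001110. In CBC, a change in C_i garbles P_i and flips the same bit in P_{i+1}. Decrypting the received ciphertext:
P[1]: D(K, 0b00100010) = 0b10111001; 0b10111001 ⊕ 0b10110111 = 0b00001110.
P[2]: D(K, 0b00001011) = 0b00101101; 0b00101101 ⊕ 0b00100010 = 0b00001111.
P[3]: D(K, 0b01001110) = 0b10001111; 0b10001111 ⊕ 0b00001011 = 0b10000100.
P[4]: D(K, 0b01011001) = 0b00000100; 0b00000100 ⊕ 0b01001110 = 0b01001010.
P[5]: D(K, 0b11011001) = 0b01000100; 0b01000100 ⊕ 0b01011001 = 0b00011101.
P[6]: D(K, 0b00100001) = 0b00111000; 0b00111000 ⊕ 0b11011001 = 0b11100001.
Blocks that differ from the original plaintext: P[3], P[4].

P[1] = 0b00001110, P[2] = 0b00001111, P[3] = 0b10000100, P[4] = 0b01001010, P[5] = 0b00011101, P[6] = 0b11100001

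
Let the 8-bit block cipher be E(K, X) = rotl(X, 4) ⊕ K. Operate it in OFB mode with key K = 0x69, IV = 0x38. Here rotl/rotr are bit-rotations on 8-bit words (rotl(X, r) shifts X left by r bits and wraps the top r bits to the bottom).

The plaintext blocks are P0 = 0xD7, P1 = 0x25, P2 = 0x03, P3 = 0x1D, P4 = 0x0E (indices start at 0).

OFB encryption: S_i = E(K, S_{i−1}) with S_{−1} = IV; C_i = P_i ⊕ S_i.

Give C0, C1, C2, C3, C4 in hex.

C0: S = E(K, 0x38) = 0xEA; 0xD7 ⊕ 0xEA = 0x3D.
C1: S = E(K, 0xEA) = 0xC7; 0x25 ⊕ 0xC7 = 0xE2.
C2: S = E(K, 0xC7) = 0x15; 0x03 ⊕ 0x15 = 0x16.
C3: S = E(K, 0x15) = 0x38; 0x1D ⊕ 0x38 = 0x25.
C4: S = E(K, 0x38) = 0xEA; 0x0E ⊕ 0xEA = 0xE4.

C0 = 0x3D, C1 = 0xE2, C2 = 0x16, C3 = 0x25, C4 = 0xE4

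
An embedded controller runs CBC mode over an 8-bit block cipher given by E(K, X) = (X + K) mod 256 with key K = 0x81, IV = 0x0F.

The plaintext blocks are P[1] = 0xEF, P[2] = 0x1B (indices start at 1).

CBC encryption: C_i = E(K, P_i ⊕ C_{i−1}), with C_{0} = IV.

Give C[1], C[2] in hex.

C[1] = 0x61, C[2] = 0xFB

C[1]: P[1] ⊕ 0x0F = 0xE0; E(K, 0xE0) = 0x61.
C[2]: P[2] ⊕ 0x61 = 0x7A; E(K, 0x7A) = 0xFB.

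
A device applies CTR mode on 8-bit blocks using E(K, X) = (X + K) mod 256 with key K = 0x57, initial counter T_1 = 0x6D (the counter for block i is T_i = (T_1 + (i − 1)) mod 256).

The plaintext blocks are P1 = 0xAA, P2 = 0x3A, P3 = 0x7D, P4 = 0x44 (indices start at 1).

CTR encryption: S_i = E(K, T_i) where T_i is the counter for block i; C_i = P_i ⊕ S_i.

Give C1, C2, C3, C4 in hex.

C1: T = 0x6D, S = E(K, T) = 0xC4; 0xAA ⊕ 0xC4 = 0x6E.
C2: T = 0x6E, S = E(K, T) = 0xC5; 0x3A ⊕ 0xC5 = 0xFF.
C3: T = 0x6F, S = E(K, T) = 0xC6; 0x7D ⊕ 0xC6 = 0xBB.
C4: T = 0x70, S = E(K, T) = 0xC7; 0x44 ⊕ 0xC7 = 0x83.

C1 = 0x6E, C2 = 0xFF, C3 = 0xBB, C4 = 0x83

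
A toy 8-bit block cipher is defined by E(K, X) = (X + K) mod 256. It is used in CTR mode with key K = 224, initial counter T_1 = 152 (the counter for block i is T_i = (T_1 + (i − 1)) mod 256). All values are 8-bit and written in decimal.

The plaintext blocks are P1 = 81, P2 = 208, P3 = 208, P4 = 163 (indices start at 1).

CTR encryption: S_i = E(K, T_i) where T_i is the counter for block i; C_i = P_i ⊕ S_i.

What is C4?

C1: T = 152, S = E(K, T) = 120; 81 ⊕ 120 = 41.
C2: T = 153, S = E(K, T) = 121; 208 ⊕ 121 = 169.
C3: T = 154, S = E(K, T) = 122; 208 ⊕ 122 = 170.
C4: T = 155, S = E(K, T) = 123; 163 ⊕ 123 = 216.

C4 = 216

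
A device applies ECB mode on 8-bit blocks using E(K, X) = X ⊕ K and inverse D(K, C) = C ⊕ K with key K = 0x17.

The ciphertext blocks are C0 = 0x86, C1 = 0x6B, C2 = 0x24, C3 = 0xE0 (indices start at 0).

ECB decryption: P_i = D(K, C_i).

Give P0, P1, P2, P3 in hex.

P0 = 0x91, P1 = 0x7C, P2 = 0x33, P3 = 0xF7

P0: D(K, 0x86) = 0x91.
P1: D(K, 0x6B) = 0x7C.
P2: D(K, 0x24) = 0x33.
P3: D(K, 0xE0) = 0xF7.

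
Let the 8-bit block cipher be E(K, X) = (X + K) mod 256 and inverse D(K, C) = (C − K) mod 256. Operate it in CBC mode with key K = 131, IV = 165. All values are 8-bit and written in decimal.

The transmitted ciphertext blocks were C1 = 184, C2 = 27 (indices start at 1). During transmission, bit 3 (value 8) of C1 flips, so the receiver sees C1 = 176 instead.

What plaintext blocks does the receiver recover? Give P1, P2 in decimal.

CBC decryption: P_i = D(K, C_i) ⊕ C_{i−1}, with C_{0} = IV.
Only C1 changed, to 176. In CBC, a change in C_i garbles P_i and flips the same bit in P_{i+1}. Decrypting the received ciphertext:
P1: D(K, 176) = 45; 45 ⊕ 165 = 136.
P2: D(K, 27) = 152; 152 ⊕ 176 = 40.
Blocks that differ from the original plaintext: P1, P2.

P1 = 136, P2 = 40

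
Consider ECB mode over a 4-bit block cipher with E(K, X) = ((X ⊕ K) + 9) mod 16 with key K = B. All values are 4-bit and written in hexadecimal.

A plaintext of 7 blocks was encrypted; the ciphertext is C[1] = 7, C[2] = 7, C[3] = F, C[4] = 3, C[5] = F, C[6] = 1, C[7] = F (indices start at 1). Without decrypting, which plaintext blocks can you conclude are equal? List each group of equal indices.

P[1] = P[2]; P[3] = P[5] = P[7]

ECB encrypts each block independently with the same key, so equal ciphertext blocks imply equal plaintext blocks.
C[1] = C[2] = 7, so P[1] = P[2].
C[3] = C[5] = C[7] = F, so P[3] = P[5] = P[7].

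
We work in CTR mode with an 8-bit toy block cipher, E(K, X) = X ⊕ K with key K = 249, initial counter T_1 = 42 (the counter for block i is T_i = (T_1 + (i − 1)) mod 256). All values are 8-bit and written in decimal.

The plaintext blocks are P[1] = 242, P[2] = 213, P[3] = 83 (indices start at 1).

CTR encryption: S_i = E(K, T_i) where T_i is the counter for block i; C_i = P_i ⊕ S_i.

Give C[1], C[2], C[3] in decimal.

C[1] = 33, C[2] = 7, C[3] = 134

C[1]: T = 42, S = E(K, T) = 211; 242 ⊕ 211 = 33.
C[2]: T = 43, S = E(K, T) = 210; 213 ⊕ 210 = 7.
C[3]: T = 44, S = E(K, T) = 213; 83 ⊕ 213 = 134.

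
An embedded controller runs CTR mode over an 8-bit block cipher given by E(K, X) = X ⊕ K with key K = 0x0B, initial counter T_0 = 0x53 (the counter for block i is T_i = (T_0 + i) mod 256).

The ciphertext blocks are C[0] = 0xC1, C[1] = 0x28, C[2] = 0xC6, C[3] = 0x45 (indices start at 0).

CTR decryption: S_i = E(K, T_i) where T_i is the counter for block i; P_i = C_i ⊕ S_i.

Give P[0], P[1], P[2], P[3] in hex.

P[0]: T = 0x53, S = E(K, T) = 0x58; 0xC1 ⊕ 0x58 = 0x99.
P[1]: T = 0x54, S = E(K, T) = 0x5F; 0x28 ⊕ 0x5F = 0x77.
P[2]: T = 0x55, S = E(K, T) = 0x5E; 0xC6 ⊕ 0x5E = 0x98.
P[3]: T = 0x56, S = E(K, T) = 0x5D; 0x45 ⊕ 0x5D = 0x18.

P[0] = 0x99, P[1] = 0x77, P[2] = 0x98, P[3] = 0x18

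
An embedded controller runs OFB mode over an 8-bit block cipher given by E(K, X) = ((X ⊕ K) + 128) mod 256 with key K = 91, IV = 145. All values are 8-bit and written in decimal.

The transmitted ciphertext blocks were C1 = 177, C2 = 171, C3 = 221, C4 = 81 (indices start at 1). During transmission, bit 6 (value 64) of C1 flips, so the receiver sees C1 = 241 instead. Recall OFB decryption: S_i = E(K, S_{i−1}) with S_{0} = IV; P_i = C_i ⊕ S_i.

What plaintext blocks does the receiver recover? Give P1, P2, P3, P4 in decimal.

P1 = 187, P2 = 58, P3 = 151, P4 = 192

Only C1 changed, to 241. In OFB, a change in C_i flips the same bit in P_i only; the keystream is unaffected. Decrypting the received ciphertext:
P1: S = E(K, 145) = 74; 241 ⊕ 74 = 187.
P2: S = E(K, 74) = 145; 171 ⊕ 145 = 58.
P3: S = E(K, 145) = 74; 221 ⊕ 74 = 151.
P4: S = E(K, 74) = 145; 81 ⊕ 145 = 192.
Blocks that differ from the original plaintext: P1.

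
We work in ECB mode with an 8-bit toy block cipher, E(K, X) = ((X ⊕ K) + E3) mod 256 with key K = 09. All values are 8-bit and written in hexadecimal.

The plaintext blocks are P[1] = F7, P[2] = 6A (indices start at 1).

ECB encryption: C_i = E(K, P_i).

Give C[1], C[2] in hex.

C[1] = E1, C[2] = 46

C[1]: E(K, F7) = E1.
C[2]: E(K, 6A) = 46.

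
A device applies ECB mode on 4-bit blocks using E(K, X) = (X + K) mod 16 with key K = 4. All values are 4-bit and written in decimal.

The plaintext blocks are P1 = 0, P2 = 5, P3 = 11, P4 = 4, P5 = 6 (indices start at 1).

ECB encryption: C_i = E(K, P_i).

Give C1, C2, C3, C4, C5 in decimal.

C1 = 4, C2 = 9, C3 = 15, C4 = 8, C5 = 10

C1: E(K, 0) = 4.
C2: E(K, 5) = 9.
C3: E(K, 11) = 15.
C4: E(K, 4) = 8.
C5: E(K, 6) = 10.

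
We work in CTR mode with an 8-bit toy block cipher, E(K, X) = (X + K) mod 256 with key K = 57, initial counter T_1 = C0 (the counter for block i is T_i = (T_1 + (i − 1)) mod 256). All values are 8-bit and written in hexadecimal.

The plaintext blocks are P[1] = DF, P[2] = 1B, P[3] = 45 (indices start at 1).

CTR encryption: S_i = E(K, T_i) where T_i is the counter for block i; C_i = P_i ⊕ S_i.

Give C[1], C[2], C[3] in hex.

C[1] = C8, C[2] = 03, C[3] = 5C

C[1]: T = C0, S = E(K, T) = 17; DF ⊕ 17 = C8.
C[2]: T = C1, S = E(K, T) = 18; 1B ⊕ 18 = 03.
C[3]: T = C2, S = E(K, T) = 19; 45 ⊕ 19 = 5C.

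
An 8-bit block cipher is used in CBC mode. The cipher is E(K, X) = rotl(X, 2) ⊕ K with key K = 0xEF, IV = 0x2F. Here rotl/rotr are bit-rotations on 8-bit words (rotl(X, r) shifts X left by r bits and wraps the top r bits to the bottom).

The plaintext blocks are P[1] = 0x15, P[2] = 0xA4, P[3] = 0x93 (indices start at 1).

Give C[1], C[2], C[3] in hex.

CBC encryption: C_i = E(K, P_i ⊕ C_{i−1}), with C_{0} = IV.
C[1]: P[1] ⊕ 0x2F = 0x3A; E(K, 0x3A) = 0x07.
C[2]: P[2] ⊕ 0x07 = 0xA3; E(K, 0xA3) = 0x61.
C[3]: P[3] ⊕ 0x61 = 0xF2; E(K, 0xF2) = 0x24.

C[1] = 0x07, C[2] = 0x61, C[3] = 0x24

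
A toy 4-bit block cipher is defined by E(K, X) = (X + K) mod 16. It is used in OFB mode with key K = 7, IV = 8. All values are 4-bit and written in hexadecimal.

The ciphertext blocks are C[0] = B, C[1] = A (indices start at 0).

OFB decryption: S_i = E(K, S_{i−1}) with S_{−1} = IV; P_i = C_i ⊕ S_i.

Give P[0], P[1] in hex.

P[0] = 4, P[1] = C

P[0]: S = E(K, 8) = F; B ⊕ F = 4.
P[1]: S = E(K, F) = 6; A ⊕ 6 = C.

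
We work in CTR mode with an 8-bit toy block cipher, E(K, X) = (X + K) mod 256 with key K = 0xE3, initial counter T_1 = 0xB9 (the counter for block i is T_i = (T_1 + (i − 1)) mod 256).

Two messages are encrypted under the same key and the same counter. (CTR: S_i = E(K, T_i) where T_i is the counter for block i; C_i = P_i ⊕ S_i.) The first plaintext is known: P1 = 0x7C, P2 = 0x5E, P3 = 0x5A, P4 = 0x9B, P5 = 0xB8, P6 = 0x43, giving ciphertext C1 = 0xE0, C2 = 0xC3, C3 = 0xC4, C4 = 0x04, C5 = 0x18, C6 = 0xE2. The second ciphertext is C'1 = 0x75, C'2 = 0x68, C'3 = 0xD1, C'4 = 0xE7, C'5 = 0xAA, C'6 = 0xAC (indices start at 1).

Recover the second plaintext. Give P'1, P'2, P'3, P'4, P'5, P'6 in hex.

In CTR with a reused counter, both messages share the same keystream S_i, so C_i ⊕ C'_i = P_i ⊕ P'_i and thus P'_i = P_i ⊕ C_i ⊕ C'_i.
P'1: 0x7C ⊕ 0xE0 ⊕ 0x75 = 0xE9.
P'2: 0x5E ⊕ 0xC3 ⊕ 0x68 = 0xF5.
P'3: 0x5A ⊕ 0xC4 ⊕ 0xD1 = 0x4F.
P'4: 0x9B ⊕ 0x04 ⊕ 0xE7 = 0x78.
P'5: 0xB8 ⊕ 0x18 ⊕ 0xAA = 0x0A.
P'6: 0x43 ⊕ 0xE2 ⊕ 0xAC = 0x0D.

P'1 = 0xE9, P'2 = 0xF5, P'3 = 0x4F, P'4 = 0x78, P'5 = 0x0A, P'6 = 0x0D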